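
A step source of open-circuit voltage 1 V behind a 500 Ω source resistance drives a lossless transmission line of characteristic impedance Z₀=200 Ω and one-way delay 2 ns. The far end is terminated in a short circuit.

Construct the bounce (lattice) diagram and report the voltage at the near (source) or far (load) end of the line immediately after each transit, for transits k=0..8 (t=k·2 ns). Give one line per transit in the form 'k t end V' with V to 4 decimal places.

Γ_L=-1.000000, Γ_S=0.428571; launch V₁=1·200/700=0.285714
k=0 src: V=0.2857
k=1 load: inc=0.285714, refl=0.285714·-1.000000=-0.2857; V=0.000000+0.285714+-0.285714=0.0000
k=2 src: inc=-0.285714, refl=-0.285714·0.428571=-0.1224; V=0.285714+-0.285714+-0.122449=-0.1224
k=3 load: inc=-0.122449, refl=-0.122449·-1.000000=0.1224; V=0.000000+-0.122449+0.122449=0.0000
k=4 src: inc=0.122449, refl=0.122449·0.428571=0.0525; V=-0.122449+0.122449+0.052478=0.0525
k=5 load: inc=0.052478, refl=0.052478·-1.000000=-0.0525; V=0.000000+0.052478+-0.052478=0.0000
k=6 src: inc=-0.052478, refl=-0.052478·0.428571=-0.0225; V=0.052478+-0.052478+-0.022491=-0.0225
k=7 load: inc=-0.022491, refl=-0.022491·-1.000000=0.0225; V=0.000000+-0.022491+0.022491=0.0000
k=8 src: inc=0.022491, refl=0.022491·0.428571=0.0096; V=-0.022491+0.022491+0.009639=0.0096

0 0 source 0.2857
1 2 load 0.0000
2 4 source -0.1224
3 6 load 0.0000
4 8 source 0.0525
5 10 load 0.0000
6 12 source -0.0225
7 14 load 0.0000
8 16 source 0.0096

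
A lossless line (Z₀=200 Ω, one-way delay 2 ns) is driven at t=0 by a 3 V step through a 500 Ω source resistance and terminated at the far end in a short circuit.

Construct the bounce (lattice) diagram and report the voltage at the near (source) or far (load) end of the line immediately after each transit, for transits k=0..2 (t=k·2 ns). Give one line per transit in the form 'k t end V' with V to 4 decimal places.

Γ_L=-1.000000, Γ_S=0.428571; launch V₁=3·200/700=0.857143
k=0 src: V=0.8571
k=1 load: inc=0.857143, refl=0.857143·-1.000000=-0.8571; V=0.000000+0.857143+-0.857143=0.0000
k=2 src: inc=-0.857143, refl=-0.857143·0.428571=-0.3673; V=0.857143+-0.857143+-0.367347=-0.3673

0 0 source 0.8571
1 2 load 0.0000
2 4 source -0.3673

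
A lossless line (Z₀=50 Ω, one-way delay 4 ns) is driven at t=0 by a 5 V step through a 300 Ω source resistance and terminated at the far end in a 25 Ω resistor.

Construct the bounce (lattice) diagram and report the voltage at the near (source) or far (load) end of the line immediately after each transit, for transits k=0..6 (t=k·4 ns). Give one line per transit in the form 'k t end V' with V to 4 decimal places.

Γ_L=-0.333333, Γ_S=0.714286; launch V₁=5·50/350=0.714286
k=0 src: V=0.7143
k=1 load: inc=0.714286, refl=0.714286·-0.333333=-0.2381; V=0.000000+0.714286+-0.238095=0.4762
k=2 src: inc=-0.238095, refl=-0.238095·0.714286=-0.1701; V=0.714286+-0.238095+-0.170068=0.3061
k=3 load: inc=-0.170068, refl=-0.170068·-0.333333=0.0567; V=0.476190+-0.170068+0.056689=0.3628
k=4 src: inc=0.056689, refl=0.056689·0.714286=0.0405; V=0.306122+0.056689+0.040492=0.4033
k=5 load: inc=0.040492, refl=0.040492·-0.333333=-0.0135; V=0.362812+0.040492+-0.013497=0.3898
k=6 src: inc=-0.013497, refl=-0.013497·0.714286=-0.0096; V=0.403304+-0.013497+-0.009641=0.3802

0 0 source 0.7143
1 4 load 0.4762
2 8 source 0.3061
3 12 load 0.3628
4 16 source 0.4033
5 20 load 0.3898
6 24 source 0.3802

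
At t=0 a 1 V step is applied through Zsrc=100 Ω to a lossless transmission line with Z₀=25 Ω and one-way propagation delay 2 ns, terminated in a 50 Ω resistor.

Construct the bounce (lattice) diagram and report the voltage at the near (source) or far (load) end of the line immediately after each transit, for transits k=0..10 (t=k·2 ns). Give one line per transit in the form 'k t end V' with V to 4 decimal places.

Γ_L=0.333333, Γ_S=0.600000; launch V₁=1·25/125=0.200000
k=0 src: V=0.2000
k=1 load: inc=0.200000, refl=0.200000·0.333333=0.0667; V=0.000000+0.200000+0.066667=0.2667
k=2 src: inc=0.066667, refl=0.066667·0.600000=0.0400; V=0.200000+0.066667+0.040000=0.3067
k=3 load: inc=0.040000, refl=0.040000·0.333333=0.0133; V=0.266667+0.040000+0.013333=0.3200
k=4 src: inc=0.013333, refl=0.013333·0.600000=0.0080; V=0.306667+0.013333+0.008000=0.3280
k=5 load: inc=0.008000, refl=0.008000·0.333333=0.0027; V=0.320000+0.008000+0.002667=0.3307
k=6 src: inc=0.002667, refl=0.002667·0.600000=0.0016; V=0.328000+0.002667+0.001600=0.3323
k=7 load: inc=0.001600, refl=0.001600·0.333333=0.0005; V=0.330667+0.001600+0.000533=0.3328
k=8 src: inc=0.000533, refl=0.000533·0.600000=0.0003; V=0.332267+0.000533+0.000320=0.3331
k=9 load: inc=0.000320, refl=0.000320·0.333333=0.0001; V=0.332800+0.000320+0.000107=0.3332
k=10 src: inc=0.000107, refl=0.000107·0.600000=0.0001; V=0.333120+0.000107+0.000064=0.3333

0 0 source 0.2000
1 2 load 0.2667
2 4 source 0.3067
3 6 load 0.3200
4 8 source 0.3280
5 10 load 0.3307
6 12 source 0.3323
7 14 load 0.3328
8 16 source 0.3331
9 18 load 0.3332
10 20 source 0.3333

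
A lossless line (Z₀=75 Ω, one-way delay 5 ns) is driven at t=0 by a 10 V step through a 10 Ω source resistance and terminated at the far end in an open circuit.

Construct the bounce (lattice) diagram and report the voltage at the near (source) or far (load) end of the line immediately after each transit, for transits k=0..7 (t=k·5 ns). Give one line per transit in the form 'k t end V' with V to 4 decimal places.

0 0 source 8.8235
1 5 load 17.6471
2 10 source 10.8997
3 15 load 4.1522
4 20 source 9.3120
5 25 load 14.4718
6 30 source 10.5261
7 35 load 6.5804

Γ_L=1.000000, Γ_S=-0.764706; launch V₁=10·75/85=8.823529
k=0 src: V=8.8235
k=1 load: inc=8.823529, refl=8.823529·1.000000=8.8235; V=0.000000+8.823529+8.823529=17.6471
k=2 src: inc=8.823529, refl=8.823529·-0.764706=-6.7474; V=8.823529+8.823529+-6.747405=10.8997
k=3 load: inc=-6.747405, refl=-6.747405·1.000000=-6.7474; V=17.647059+-6.747405+-6.747405=4.1522
k=4 src: inc=-6.747405, refl=-6.747405·-0.764706=5.1598; V=10.899654+-6.747405+5.159780=9.3120
k=5 load: inc=5.159780, refl=5.159780·1.000000=5.1598; V=4.152249+5.159780+5.159780=14.4718
k=6 src: inc=5.159780, refl=5.159780·-0.764706=-3.9457; V=9.312029+5.159780+-3.945714=10.5261
k=7 load: inc=-3.945714, refl=-3.945714·1.000000=-3.9457; V=14.471809+-3.945714+-3.945714=6.5804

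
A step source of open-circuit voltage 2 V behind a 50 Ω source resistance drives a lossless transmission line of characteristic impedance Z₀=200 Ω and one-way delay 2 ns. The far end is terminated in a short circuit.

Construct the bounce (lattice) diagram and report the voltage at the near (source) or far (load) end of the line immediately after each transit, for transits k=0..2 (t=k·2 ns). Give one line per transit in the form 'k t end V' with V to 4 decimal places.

Γ_L=-1.000000, Γ_S=-0.600000; launch V₁=2·200/250=1.600000
k=0 src: V=1.6000
k=1 load: inc=1.600000, refl=1.600000·-1.000000=-1.6000; V=0.000000+1.600000+-1.600000=0.0000
k=2 src: inc=-1.600000, refl=-1.600000·-0.600000=0.9600; V=1.600000+-1.600000+0.960000=0.9600

0 0 source 1.6000
1 2 load 0.0000
2 4 source 0.9600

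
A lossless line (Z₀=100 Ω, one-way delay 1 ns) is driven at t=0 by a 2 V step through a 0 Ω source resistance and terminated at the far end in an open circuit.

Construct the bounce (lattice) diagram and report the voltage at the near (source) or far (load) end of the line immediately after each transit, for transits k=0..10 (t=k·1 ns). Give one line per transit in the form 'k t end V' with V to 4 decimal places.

Γ_L=1.000000, Γ_S=-1.000000; launch V₁=2·100/100=2.000000
k=0 src: V=2.0000
k=1 load: inc=2.000000, refl=2.000000·1.000000=2.0000; V=0.000000+2.000000+2.000000=4.0000
k=2 src: inc=2.000000, refl=2.000000·-1.000000=-2.0000; V=2.000000+2.000000+-2.000000=2.0000
k=3 load: inc=-2.000000, refl=-2.000000·1.000000=-2.0000; V=4.000000+-2.000000+-2.000000=0.0000
k=4 src: inc=-2.000000, refl=-2.000000·-1.000000=2.0000; V=2.000000+-2.000000+2.000000=2.0000
k=5 load: inc=2.000000, refl=2.000000·1.000000=2.0000; V=0.000000+2.000000+2.000000=4.0000
k=6 src: inc=2.000000, refl=2.000000·-1.000000=-2.0000; V=2.000000+2.000000+-2.000000=2.0000
k=7 load: inc=-2.000000, refl=-2.000000·1.000000=-2.0000; V=4.000000+-2.000000+-2.000000=0.0000
k=8 src: inc=-2.000000, refl=-2.000000·-1.000000=2.0000; V=2.000000+-2.000000+2.000000=2.0000
k=9 load: inc=2.000000, refl=2.000000·1.000000=2.0000; V=0.000000+2.000000+2.000000=4.0000
k=10 src: inc=2.000000, refl=2.000000·-1.000000=-2.0000; V=2.000000+2.000000+-2.000000=2.0000

0 0 source 2.0000
1 1 load 4.0000
2 2 source 2.0000
3 3 load 0.0000
4 4 source 2.0000
5 5 load 4.0000
6 6 source 2.0000
7 7 load 0.0000
8 8 source 2.0000
9 9 load 4.0000
10 10 source 2.0000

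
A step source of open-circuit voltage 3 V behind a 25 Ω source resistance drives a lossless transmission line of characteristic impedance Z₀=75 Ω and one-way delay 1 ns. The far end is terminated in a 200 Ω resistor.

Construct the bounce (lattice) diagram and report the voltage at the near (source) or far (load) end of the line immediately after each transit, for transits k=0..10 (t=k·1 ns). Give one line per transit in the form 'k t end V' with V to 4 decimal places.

Γ_L=0.454545, Γ_S=-0.500000; launch V₁=3·75/100=2.250000
k=0 src: V=2.2500
k=1 load: inc=2.250000, refl=2.250000·0.454545=1.0227; V=0.000000+2.250000+1.022727=3.2727
k=2 src: inc=1.022727, refl=1.022727·-0.500000=-0.5114; V=2.250000+1.022727+-0.511364=2.7614
k=3 load: inc=-0.511364, refl=-0.511364·0.454545=-0.2324; V=3.272727+-0.511364+-0.232438=2.5289
k=4 src: inc=-0.232438, refl=-0.232438·-0.500000=0.1162; V=2.761364+-0.232438+0.116219=2.6451
k=5 load: inc=0.116219, refl=0.116219·0.454545=0.0528; V=2.528926+0.116219+0.052827=2.6980
k=6 src: inc=0.052827, refl=0.052827·-0.500000=-0.0264; V=2.645145+0.052827+-0.026413=2.6716
k=7 load: inc=-0.026413, refl=-0.026413·0.454545=-0.0120; V=2.697971+-0.026413+-0.012006=2.6596
k=8 src: inc=-0.012006, refl=-0.012006·-0.500000=0.0060; V=2.671558+-0.012006+0.006003=2.6656
k=9 load: inc=0.006003, refl=0.006003·0.454545=0.0027; V=2.659552+0.006003+0.002729=2.6683
k=10 src: inc=0.002729, refl=0.002729·-0.500000=-0.0014; V=2.665555+0.002729+-0.001364=2.6669

0 0 source 2.2500
1 1 load 3.2727
2 2 source 2.7614
3 3 load 2.5289
4 4 source 2.6451
5 5 load 2.6980
6 6 source 2.6716
7 7 load 2.6596
8 8 source 2.6656
9 9 load 2.6683
10 10 source 2.6669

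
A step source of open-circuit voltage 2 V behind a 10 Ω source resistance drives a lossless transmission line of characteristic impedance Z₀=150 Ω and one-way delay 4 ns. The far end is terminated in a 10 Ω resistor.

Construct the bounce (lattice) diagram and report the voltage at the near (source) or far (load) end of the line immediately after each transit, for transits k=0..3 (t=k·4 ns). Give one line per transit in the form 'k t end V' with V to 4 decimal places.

0 0 source 1.8750
1 4 load 0.2344
2 8 source 1.6699
3 12 load 0.4138

Γ_L=-0.875000, Γ_S=-0.875000; launch V₁=2·150/160=1.875000
k=0 src: V=1.8750
k=1 load: inc=1.875000, refl=1.875000·-0.875000=-1.6406; V=0.000000+1.875000+-1.640625=0.2344
k=2 src: inc=-1.640625, refl=-1.640625·-0.875000=1.4355; V=1.875000+-1.640625+1.435547=1.6699
k=3 load: inc=1.435547, refl=1.435547·-0.875000=-1.2561; V=0.234375+1.435547+-1.256104=0.4138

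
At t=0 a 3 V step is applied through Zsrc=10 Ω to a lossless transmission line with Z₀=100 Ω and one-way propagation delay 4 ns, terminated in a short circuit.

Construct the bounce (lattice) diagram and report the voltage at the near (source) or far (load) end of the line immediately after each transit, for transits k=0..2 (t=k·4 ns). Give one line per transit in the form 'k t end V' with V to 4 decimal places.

0 0 source 2.7273
1 4 load 0.0000
2 8 source 2.2314

Γ_L=-1.000000, Γ_S=-0.818182; launch V₁=3·100/110=2.727273
k=0 src: V=2.7273
k=1 load: inc=2.727273, refl=2.727273·-1.000000=-2.7273; V=0.000000+2.727273+-2.727273=0.0000
k=2 src: inc=-2.727273, refl=-2.727273·-0.818182=2.2314; V=2.727273+-2.727273+2.231405=2.2314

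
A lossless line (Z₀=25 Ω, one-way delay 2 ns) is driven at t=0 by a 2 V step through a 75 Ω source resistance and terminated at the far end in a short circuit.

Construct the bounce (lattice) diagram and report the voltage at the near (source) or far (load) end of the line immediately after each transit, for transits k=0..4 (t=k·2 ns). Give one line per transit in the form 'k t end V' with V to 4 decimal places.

Γ_L=-1.000000, Γ_S=0.500000; launch V₁=2·25/100=0.500000
k=0 src: V=0.5000
k=1 load: inc=0.500000, refl=0.500000·-1.000000=-0.5000; V=0.000000+0.500000+-0.500000=0.0000
k=2 src: inc=-0.500000, refl=-0.500000·0.500000=-0.2500; V=0.500000+-0.500000+-0.250000=-0.2500
k=3 load: inc=-0.250000, refl=-0.250000·-1.000000=0.2500; V=0.000000+-0.250000+0.250000=0.0000
k=4 src: inc=0.250000, refl=0.250000·0.500000=0.1250; V=-0.250000+0.250000+0.125000=0.1250

0 0 source 0.5000
1 2 load 0.0000
2 4 source -0.2500
3 6 load 0.0000
4 8 source 0.1250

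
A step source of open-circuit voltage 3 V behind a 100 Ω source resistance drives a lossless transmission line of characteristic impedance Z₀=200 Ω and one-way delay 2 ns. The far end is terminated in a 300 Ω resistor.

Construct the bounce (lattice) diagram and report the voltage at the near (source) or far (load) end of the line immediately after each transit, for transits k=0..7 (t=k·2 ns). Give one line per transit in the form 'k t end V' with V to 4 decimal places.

0 0 source 2.0000
1 2 load 2.4000
2 4 source 2.2667
3 6 load 2.2400
4 8 source 2.2489
5 10 load 2.2507
6 12 source 2.2501
7 14 load 2.2500

Γ_L=0.200000, Γ_S=-0.333333; launch V₁=3·200/300=2.000000
k=0 src: V=2.0000
k=1 load: inc=2.000000, refl=2.000000·0.200000=0.4000; V=0.000000+2.000000+0.400000=2.4000
k=2 src: inc=0.400000, refl=0.400000·-0.333333=-0.1333; V=2.000000+0.400000+-0.133333=2.2667
k=3 load: inc=-0.133333, refl=-0.133333·0.200000=-0.0267; V=2.400000+-0.133333+-0.026667=2.2400
k=4 src: inc=-0.026667, refl=-0.026667·-0.333333=0.0089; V=2.266667+-0.026667+0.008889=2.2489
k=5 load: inc=0.008889, refl=0.008889·0.200000=0.0018; V=2.240000+0.008889+0.001778=2.2507
k=6 src: inc=0.001778, refl=0.001778·-0.333333=-0.0006; V=2.248889+0.001778+-0.000593=2.2501
k=7 load: inc=-0.000593, refl=-0.000593·0.200000=-0.0001; V=2.250667+-0.000593+-0.000119=2.2500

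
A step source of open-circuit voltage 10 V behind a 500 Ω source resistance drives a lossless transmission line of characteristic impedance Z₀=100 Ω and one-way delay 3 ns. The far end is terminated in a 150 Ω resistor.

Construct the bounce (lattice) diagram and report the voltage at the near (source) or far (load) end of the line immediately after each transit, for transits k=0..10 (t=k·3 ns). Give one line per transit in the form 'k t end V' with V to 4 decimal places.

Γ_L=0.200000, Γ_S=0.666667; launch V₁=10·100/600=1.666667
k=0 src: V=1.6667
k=1 load: inc=1.666667, refl=1.666667·0.200000=0.3333; V=0.000000+1.666667+0.333333=2.0000
k=2 src: inc=0.333333, refl=0.333333·0.666667=0.2222; V=1.666667+0.333333+0.222222=2.2222
k=3 load: inc=0.222222, refl=0.222222·0.200000=0.0444; V=2.000000+0.222222+0.044444=2.2667
k=4 src: inc=0.044444, refl=0.044444·0.666667=0.0296; V=2.222222+0.044444+0.029630=2.2963
k=5 load: inc=0.029630, refl=0.029630·0.200000=0.0059; V=2.266667+0.029630+0.005926=2.3022
k=6 src: inc=0.005926, refl=0.005926·0.666667=0.0040; V=2.296296+0.005926+0.003951=2.3062
k=7 load: inc=0.003951, refl=0.003951·0.200000=0.0008; V=2.302222+0.003951+0.000790=2.3070
k=8 src: inc=0.000790, refl=0.000790·0.666667=0.0005; V=2.306173+0.000790+0.000527=2.3075
k=9 load: inc=0.000527, refl=0.000527·0.200000=0.0001; V=2.306963+0.000527+0.000105=2.3076
k=10 src: inc=0.000105, refl=0.000105·0.666667=0.0001; V=2.307490+0.000105+0.000070=2.3077

0 0 source 1.6667
1 3 load 2.0000
2 6 source 2.2222
3 9 load 2.2667
4 12 source 2.2963
5 15 load 2.3022
6 18 source 2.3062
7 21 load 2.3070
8 24 source 2.3075
9 27 load 2.3076
10 30 source 2.3077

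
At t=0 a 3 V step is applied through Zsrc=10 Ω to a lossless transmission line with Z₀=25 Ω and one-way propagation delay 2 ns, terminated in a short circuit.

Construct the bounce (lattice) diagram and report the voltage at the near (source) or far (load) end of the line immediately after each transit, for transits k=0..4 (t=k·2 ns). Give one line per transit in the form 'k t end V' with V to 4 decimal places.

Γ_L=-1.000000, Γ_S=-0.428571; launch V₁=3·25/35=2.142857
k=0 src: V=2.1429
k=1 load: inc=2.142857, refl=2.142857·-1.000000=-2.1429; V=0.000000+2.142857+-2.142857=0.0000
k=2 src: inc=-2.142857, refl=-2.142857·-0.428571=0.9184; V=2.142857+-2.142857+0.918367=0.9184
k=3 load: inc=0.918367, refl=0.918367·-1.000000=-0.9184; V=0.000000+0.918367+-0.918367=0.0000
k=4 src: inc=-0.918367, refl=-0.918367·-0.428571=0.3936; V=0.918367+-0.918367+0.393586=0.3936

0 0 source 2.1429
1 2 load 0.0000
2 4 source 0.9184
3 6 load 0.0000
4 8 source 0.3936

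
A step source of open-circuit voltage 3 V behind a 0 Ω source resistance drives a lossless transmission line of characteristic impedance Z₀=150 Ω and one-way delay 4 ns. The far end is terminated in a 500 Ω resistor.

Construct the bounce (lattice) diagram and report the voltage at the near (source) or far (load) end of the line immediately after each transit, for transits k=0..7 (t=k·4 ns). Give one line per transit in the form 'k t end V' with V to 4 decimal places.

Γ_L=0.538462, Γ_S=-1.000000; launch V₁=3·150/150=3.000000
k=0 src: V=3.0000
k=1 load: inc=3.000000, refl=3.000000·0.538462=1.6154; V=0.000000+3.000000+1.615385=4.6154
k=2 src: inc=1.615385, refl=1.615385·-1.000000=-1.6154; V=3.000000+1.615385+-1.615385=3.0000
k=3 load: inc=-1.615385, refl=-1.615385·0.538462=-0.8698; V=4.615385+-1.615385+-0.869822=2.1302
k=4 src: inc=-0.869822, refl=-0.869822·-1.000000=0.8698; V=3.000000+-0.869822+0.869822=3.0000
k=5 load: inc=0.869822, refl=0.869822·0.538462=0.4684; V=2.130178+0.869822+0.468366=3.4684
k=6 src: inc=0.468366, refl=0.468366·-1.000000=-0.4684; V=3.000000+0.468366+-0.468366=3.0000
k=7 load: inc=-0.468366, refl=-0.468366·0.538462=-0.2522; V=3.468366+-0.468366+-0.252197=2.7478

0 0 source 3.0000
1 4 load 4.6154
2 8 source 3.0000
3 12 load 2.1302
4 16 source 3.0000
5 20 load 3.4684
6 24 source 3.0000
7 28 load 2.7478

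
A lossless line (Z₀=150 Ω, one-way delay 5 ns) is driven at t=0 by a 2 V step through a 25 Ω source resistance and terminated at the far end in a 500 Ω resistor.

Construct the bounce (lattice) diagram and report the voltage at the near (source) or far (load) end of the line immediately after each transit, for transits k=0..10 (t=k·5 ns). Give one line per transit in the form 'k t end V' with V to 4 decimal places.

0 0 source 1.7143
1 5 load 2.6374
2 10 source 1.9780
3 15 load 1.6230
4 20 source 1.8766
5 25 load 2.0131
6 30 source 1.9156
7 35 load 1.8631
8 40 source 1.9006
9 45 load 1.9208
10 50 source 1.9064

Γ_L=0.538462, Γ_S=-0.714286; launch V₁=2·150/175=1.714286
k=0 src: V=1.7143
k=1 load: inc=1.714286, refl=1.714286·0.538462=0.9231; V=0.000000+1.714286+0.923077=2.6374
k=2 src: inc=0.923077, refl=0.923077·-0.714286=-0.6593; V=1.714286+0.923077+-0.659341=1.9780
k=3 load: inc=-0.659341, refl=-0.659341·0.538462=-0.3550; V=2.637363+-0.659341+-0.355030=1.6230
k=4 src: inc=-0.355030, refl=-0.355030·-0.714286=0.2536; V=1.978022+-0.355030+0.253593=1.8766
k=5 load: inc=0.253593, refl=0.253593·0.538462=0.1365; V=1.622992+0.253593+0.136550=2.0131
k=6 src: inc=0.136550, refl=0.136550·-0.714286=-0.0975; V=1.876585+0.136550+-0.097536=1.9156
k=7 load: inc=-0.097536, refl=-0.097536·0.538462=-0.0525; V=2.013135+-0.097536+-0.052519=1.8631
k=8 src: inc=-0.052519, refl=-0.052519·-0.714286=0.0375; V=1.915599+-0.052519+0.037514=1.9006
k=9 load: inc=0.037514, refl=0.037514·0.538462=0.0202; V=1.863080+0.037514+0.020200=1.9208
k=10 src: inc=0.020200, refl=0.020200·-0.714286=-0.0144; V=1.900594+0.020200+-0.014428=1.9064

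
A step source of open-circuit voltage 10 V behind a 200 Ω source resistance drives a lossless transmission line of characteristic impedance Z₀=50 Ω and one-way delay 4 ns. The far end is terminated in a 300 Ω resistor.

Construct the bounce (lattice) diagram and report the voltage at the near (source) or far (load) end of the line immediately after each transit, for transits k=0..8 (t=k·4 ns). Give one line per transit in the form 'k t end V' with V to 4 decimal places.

Γ_L=0.714286, Γ_S=0.600000; launch V₁=10·50/250=2.000000
k=0 src: V=2.0000
k=1 load: inc=2.000000, refl=2.000000·0.714286=1.4286; V=0.000000+2.000000+1.428571=3.4286
k=2 src: inc=1.428571, refl=1.428571·0.600000=0.8571; V=2.000000+1.428571+0.857143=4.2857
k=3 load: inc=0.857143, refl=0.857143·0.714286=0.6122; V=3.428571+0.857143+0.612245=4.8980
k=4 src: inc=0.612245, refl=0.612245·0.600000=0.3673; V=4.285714+0.612245+0.367347=5.2653
k=5 load: inc=0.367347, refl=0.367347·0.714286=0.2624; V=4.897959+0.367347+0.262391=5.5277
k=6 src: inc=0.262391, refl=0.262391·0.600000=0.1574; V=5.265306+0.262391+0.157434=5.6851
k=7 load: inc=0.157434, refl=0.157434·0.714286=0.1125; V=5.527697+0.157434+0.112453=5.7976
k=8 src: inc=0.112453, refl=0.112453·0.600000=0.0675; V=5.685131+0.112453+0.067472=5.8651

0 0 source 2.0000
1 4 load 3.4286
2 8 source 4.2857
3 12 load 4.8980
4 16 source 5.2653
5 20 load 5.5277
6 24 source 5.6851
7 28 load 5.7976
8 32 source 5.8651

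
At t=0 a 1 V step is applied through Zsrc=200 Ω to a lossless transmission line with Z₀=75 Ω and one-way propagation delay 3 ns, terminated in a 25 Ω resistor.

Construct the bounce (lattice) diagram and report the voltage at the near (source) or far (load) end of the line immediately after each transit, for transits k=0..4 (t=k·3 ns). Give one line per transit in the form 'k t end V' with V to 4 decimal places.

Γ_L=-0.500000, Γ_S=0.454545; launch V₁=1·75/275=0.272727
k=0 src: V=0.2727
k=1 load: inc=0.272727, refl=0.272727·-0.500000=-0.1364; V=0.000000+0.272727+-0.136364=0.1364
k=2 src: inc=-0.136364, refl=-0.136364·0.454545=-0.0620; V=0.272727+-0.136364+-0.061983=0.0744
k=3 load: inc=-0.061983, refl=-0.061983·-0.500000=0.0310; V=0.136364+-0.061983+0.030992=0.1054
k=4 src: inc=0.030992, refl=0.030992·0.454545=0.0141; V=0.074380+0.030992+0.014087=0.1195

0 0 source 0.2727
1 3 load 0.1364
2 6 source 0.0744
3 9 load 0.1054
4 12 source 0.1195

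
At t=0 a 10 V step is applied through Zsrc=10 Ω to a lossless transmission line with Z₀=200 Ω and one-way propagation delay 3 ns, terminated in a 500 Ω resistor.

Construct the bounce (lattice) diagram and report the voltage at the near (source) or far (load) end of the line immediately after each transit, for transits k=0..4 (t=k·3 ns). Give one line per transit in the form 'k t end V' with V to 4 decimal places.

Γ_L=0.428571, Γ_S=-0.904762; launch V₁=10·200/210=9.523810
k=0 src: V=9.5238
k=1 load: inc=9.523810, refl=9.523810·0.428571=4.0816; V=0.000000+9.523810+4.081633=13.6054
k=2 src: inc=4.081633, refl=4.081633·-0.904762=-3.6929; V=9.523810+4.081633+-3.692906=9.9125
k=3 load: inc=-3.692906, refl=-3.692906·0.428571=-1.5827; V=13.605442+-3.692906+-1.582674=8.3299
k=4 src: inc=-1.582674, refl=-1.582674·-0.904762=1.4319; V=9.912536+-1.582674+1.431943=9.7618

0 0 source 9.5238
1 3 load 13.6054
2 6 source 9.9125
3 9 load 8.3299
4 12 source 9.7618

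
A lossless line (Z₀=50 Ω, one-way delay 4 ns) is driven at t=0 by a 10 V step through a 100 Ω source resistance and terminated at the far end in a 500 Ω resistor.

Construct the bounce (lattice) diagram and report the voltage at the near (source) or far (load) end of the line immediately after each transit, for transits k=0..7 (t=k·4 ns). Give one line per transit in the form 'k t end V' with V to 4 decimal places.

0 0 source 3.3333
1 4 load 6.0606
2 8 source 6.9697
3 12 load 7.7135
4 16 source 7.9614
5 20 load 8.1643
6 24 source 8.2319
7 28 load 8.2872

Γ_L=0.818182, Γ_S=0.333333; launch V₁=10·50/150=3.333333
k=0 src: V=3.3333
k=1 load: inc=3.333333, refl=3.333333·0.818182=2.7273; V=0.000000+3.333333+2.727273=6.0606
k=2 src: inc=2.727273, refl=2.727273·0.333333=0.9091; V=3.333333+2.727273+0.909091=6.9697
k=3 load: inc=0.909091, refl=0.909091·0.818182=0.7438; V=6.060606+0.909091+0.743802=7.7135
k=4 src: inc=0.743802, refl=0.743802·0.333333=0.2479; V=6.969697+0.743802+0.247934=7.9614
k=5 load: inc=0.247934, refl=0.247934·0.818182=0.2029; V=7.713499+0.247934+0.202855=8.1643
k=6 src: inc=0.202855, refl=0.202855·0.333333=0.0676; V=7.961433+0.202855+0.067618=8.2319
k=7 load: inc=0.067618, refl=0.067618·0.818182=0.0553; V=8.164288+0.067618+0.055324=8.2872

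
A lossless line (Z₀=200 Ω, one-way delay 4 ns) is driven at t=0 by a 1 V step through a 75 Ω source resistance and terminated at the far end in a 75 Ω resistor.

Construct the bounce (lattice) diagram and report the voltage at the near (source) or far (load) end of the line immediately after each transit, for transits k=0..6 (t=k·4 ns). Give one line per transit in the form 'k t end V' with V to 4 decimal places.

0 0 source 0.7273
1 4 load 0.3967
2 8 source 0.5470
3 12 load 0.4787
4 16 source 0.5097
5 20 load 0.4956
6 24 source 0.5020

Γ_L=-0.454545, Γ_S=-0.454545; launch V₁=1·200/275=0.727273
k=0 src: V=0.7273
k=1 load: inc=0.727273, refl=0.727273·-0.454545=-0.3306; V=0.000000+0.727273+-0.330579=0.3967
k=2 src: inc=-0.330579, refl=-0.330579·-0.454545=0.1503; V=0.727273+-0.330579+0.150263=0.5470
k=3 load: inc=0.150263, refl=0.150263·-0.454545=-0.0683; V=0.396694+0.150263+-0.068301=0.4787
k=4 src: inc=-0.068301, refl=-0.068301·-0.454545=0.0310; V=0.546957+-0.068301+0.031046=0.5097
k=5 load: inc=0.031046, refl=0.031046·-0.454545=-0.0141; V=0.478656+0.031046+-0.014112=0.4956
k=6 src: inc=-0.014112, refl=-0.014112·-0.454545=0.0064; V=0.509702+-0.014112+0.006414=0.5020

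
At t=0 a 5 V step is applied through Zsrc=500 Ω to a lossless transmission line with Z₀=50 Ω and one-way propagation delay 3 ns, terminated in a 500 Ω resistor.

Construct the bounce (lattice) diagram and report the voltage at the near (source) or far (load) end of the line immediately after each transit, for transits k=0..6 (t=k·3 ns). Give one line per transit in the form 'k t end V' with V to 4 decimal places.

0 0 source 0.4545
1 3 load 0.8264
2 6 source 1.1307
3 9 load 1.3797
4 12 source 1.5834
5 15 load 1.7500
6 18 source 1.8864

Γ_L=0.818182, Γ_S=0.818182; launch V₁=5·50/550=0.454545
k=0 src: V=0.4545
k=1 load: inc=0.454545, refl=0.454545·0.818182=0.3719; V=0.000000+0.454545+0.371901=0.8264
k=2 src: inc=0.371901, refl=0.371901·0.818182=0.3043; V=0.454545+0.371901+0.304282=1.1307
k=3 load: inc=0.304282, refl=0.304282·0.818182=0.2490; V=0.826446+0.304282+0.248958=1.3797
k=4 src: inc=0.248958, refl=0.248958·0.818182=0.2037; V=1.130729+0.248958+0.203693=1.5834
k=5 load: inc=0.203693, refl=0.203693·0.818182=0.1667; V=1.379687+0.203693+0.166658=1.7500
k=6 src: inc=0.166658, refl=0.166658·0.818182=0.1364; V=1.583380+0.166658+0.136357=1.8864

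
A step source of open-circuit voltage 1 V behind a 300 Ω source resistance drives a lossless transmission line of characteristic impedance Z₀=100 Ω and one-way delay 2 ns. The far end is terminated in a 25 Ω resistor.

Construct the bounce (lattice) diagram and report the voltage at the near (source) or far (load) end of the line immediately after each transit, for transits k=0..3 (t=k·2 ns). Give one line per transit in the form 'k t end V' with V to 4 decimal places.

Γ_L=-0.600000, Γ_S=0.500000; launch V₁=1·100/400=0.250000
k=0 src: V=0.2500
k=1 load: inc=0.250000, refl=0.250000·-0.600000=-0.1500; V=0.000000+0.250000+-0.150000=0.1000
k=2 src: inc=-0.150000, refl=-0.150000·0.500000=-0.0750; V=0.250000+-0.150000+-0.075000=0.0250
k=3 load: inc=-0.075000, refl=-0.075000·-0.600000=0.0450; V=0.100000+-0.075000+0.045000=0.0700

0 0 source 0.2500
1 2 load 0.1000
2 4 source 0.0250
3 6 load 0.0700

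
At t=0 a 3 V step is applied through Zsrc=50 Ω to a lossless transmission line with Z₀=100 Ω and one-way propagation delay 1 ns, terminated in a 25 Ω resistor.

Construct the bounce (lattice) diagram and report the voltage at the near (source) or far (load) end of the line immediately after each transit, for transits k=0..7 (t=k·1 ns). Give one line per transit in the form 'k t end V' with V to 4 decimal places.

Γ_L=-0.600000, Γ_S=-0.333333; launch V₁=3·100/150=2.000000
k=0 src: V=2.0000
k=1 load: inc=2.000000, refl=2.000000·-0.600000=-1.2000; V=0.000000+2.000000+-1.200000=0.8000
k=2 src: inc=-1.200000, refl=-1.200000·-0.333333=0.4000; V=2.000000+-1.200000+0.400000=1.2000
k=3 load: inc=0.400000, refl=0.400000·-0.600000=-0.2400; V=0.800000+0.400000+-0.240000=0.9600
k=4 src: inc=-0.240000, refl=-0.240000·-0.333333=0.0800; V=1.200000+-0.240000+0.080000=1.0400
k=5 load: inc=0.080000, refl=0.080000·-0.600000=-0.0480; V=0.960000+0.080000+-0.048000=0.9920
k=6 src: inc=-0.048000, refl=-0.048000·-0.333333=0.0160; V=1.040000+-0.048000+0.016000=1.0080
k=7 load: inc=0.016000, refl=0.016000·-0.600000=-0.0096; V=0.992000+0.016000+-0.009600=0.9984

0 0 source 2.0000
1 1 load 0.8000
2 2 source 1.2000
3 3 load 0.9600
4 4 source 1.0400
5 5 load 0.9920
6 6 source 1.0080
7 7 load 0.9984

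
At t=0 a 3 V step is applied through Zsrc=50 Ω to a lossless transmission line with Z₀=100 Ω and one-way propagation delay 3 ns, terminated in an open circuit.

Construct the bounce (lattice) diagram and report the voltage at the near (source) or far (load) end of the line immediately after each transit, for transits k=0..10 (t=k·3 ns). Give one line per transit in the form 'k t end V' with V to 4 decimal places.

0 0 source 2.0000
1 3 load 4.0000
2 6 source 3.3333
3 9 load 2.6667
4 12 source 2.8889
5 15 load 3.1111
6 18 source 3.0370
7 21 load 2.9630
8 24 source 2.9877
9 27 load 3.0123
10 30 source 3.0041

Γ_L=1.000000, Γ_S=-0.333333; launch V₁=3·100/150=2.000000
k=0 src: V=2.0000
k=1 load: inc=2.000000, refl=2.000000·1.000000=2.0000; V=0.000000+2.000000+2.000000=4.0000
k=2 src: inc=2.000000, refl=2.000000·-0.333333=-0.6667; V=2.000000+2.000000+-0.666667=3.3333
k=3 load: inc=-0.666667, refl=-0.666667·1.000000=-0.6667; V=4.000000+-0.666667+-0.666667=2.6667
k=4 src: inc=-0.666667, refl=-0.666667·-0.333333=0.2222; V=3.333333+-0.666667+0.222222=2.8889
k=5 load: inc=0.222222, refl=0.222222·1.000000=0.2222; V=2.666667+0.222222+0.222222=3.1111
k=6 src: inc=0.222222, refl=0.222222·-0.333333=-0.0741; V=2.888889+0.222222+-0.074074=3.0370
k=7 load: inc=-0.074074, refl=-0.074074·1.000000=-0.0741; V=3.111111+-0.074074+-0.074074=2.9630
k=8 src: inc=-0.074074, refl=-0.074074·-0.333333=0.0247; V=3.037037+-0.074074+0.024691=2.9877
k=9 load: inc=0.024691, refl=0.024691·1.000000=0.0247; V=2.962963+0.024691+0.024691=3.0123
k=10 src: inc=0.024691, refl=0.024691·-0.333333=-0.0082; V=2.987654+0.024691+-0.008230=3.0041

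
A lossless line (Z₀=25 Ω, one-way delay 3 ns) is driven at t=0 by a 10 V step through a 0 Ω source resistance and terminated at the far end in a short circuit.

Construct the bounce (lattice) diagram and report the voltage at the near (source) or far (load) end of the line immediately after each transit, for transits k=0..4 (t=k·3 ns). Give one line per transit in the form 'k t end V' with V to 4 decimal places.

0 0 source 10.0000
1 3 load 0.0000
2 6 source 10.0000
3 9 load 0.0000
4 12 source 10.0000

Γ_L=-1.000000, Γ_S=-1.000000; launch V₁=10·25/25=10.000000
k=0 src: V=10.0000
k=1 load: inc=10.000000, refl=10.000000·-1.000000=-10.0000; V=0.000000+10.000000+-10.000000=0.0000
k=2 src: inc=-10.000000, refl=-10.000000·-1.000000=10.0000; V=10.000000+-10.000000+10.000000=10.0000
k=3 load: inc=10.000000, refl=10.000000·-1.000000=-10.0000; V=0.000000+10.000000+-10.000000=0.0000
k=4 src: inc=-10.000000, refl=-10.000000·-1.000000=10.0000; V=10.000000+-10.000000+10.000000=10.0000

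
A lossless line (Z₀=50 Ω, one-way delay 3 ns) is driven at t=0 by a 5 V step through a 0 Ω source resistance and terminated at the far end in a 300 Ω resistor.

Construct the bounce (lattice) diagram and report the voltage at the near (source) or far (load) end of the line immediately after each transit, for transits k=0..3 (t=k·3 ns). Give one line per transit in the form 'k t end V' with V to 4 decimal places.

Γ_L=0.714286, Γ_S=-1.000000; launch V₁=5·50/50=5.000000
k=0 src: V=5.0000
k=1 load: inc=5.000000, refl=5.000000·0.714286=3.5714; V=0.000000+5.000000+3.571429=8.5714
k=2 src: inc=3.571429, refl=3.571429·-1.000000=-3.5714; V=5.000000+3.571429+-3.571429=5.0000
k=3 load: inc=-3.571429, refl=-3.571429·0.714286=-2.5510; V=8.571429+-3.571429+-2.551020=2.4490

0 0 source 5.0000
1 3 load 8.5714
2 6 source 5.0000
3 9 load 2.4490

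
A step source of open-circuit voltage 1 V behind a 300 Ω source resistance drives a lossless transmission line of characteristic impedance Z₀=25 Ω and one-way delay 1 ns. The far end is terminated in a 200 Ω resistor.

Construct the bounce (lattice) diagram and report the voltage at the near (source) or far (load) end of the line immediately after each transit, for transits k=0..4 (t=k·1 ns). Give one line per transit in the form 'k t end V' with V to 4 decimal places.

Γ_L=0.777778, Γ_S=0.846154; launch V₁=1·25/325=0.076923
k=0 src: V=0.0769
k=1 load: inc=0.076923, refl=0.076923·0.777778=0.0598; V=0.000000+0.076923+0.059829=0.1368
k=2 src: inc=0.059829, refl=0.059829·0.846154=0.0506; V=0.076923+0.059829+0.050625=0.1874
k=3 load: inc=0.050625, refl=0.050625·0.777778=0.0394; V=0.136752+0.050625+0.039375=0.2268
k=4 src: inc=0.039375, refl=0.039375·0.846154=0.0333; V=0.187377+0.039375+0.033317=0.2601

0 0 source 0.0769
1 1 load 0.1368
2 2 source 0.1874
3 3 load 0.2268
4 4 source 0.2601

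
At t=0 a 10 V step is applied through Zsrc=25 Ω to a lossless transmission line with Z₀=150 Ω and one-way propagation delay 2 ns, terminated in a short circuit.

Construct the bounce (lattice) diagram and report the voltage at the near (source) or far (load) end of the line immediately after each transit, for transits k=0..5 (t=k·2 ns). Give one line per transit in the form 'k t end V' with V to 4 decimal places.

0 0 source 8.5714
1 2 load 0.0000
2 4 source 6.1224
3 6 load 0.0000
4 8 source 4.3732
5 10 load 0.0000

Γ_L=-1.000000, Γ_S=-0.714286; launch V₁=10·150/175=8.571429
k=0 src: V=8.5714
k=1 load: inc=8.571429, refl=8.571429·-1.000000=-8.5714; V=0.000000+8.571429+-8.571429=0.0000
k=2 src: inc=-8.571429, refl=-8.571429·-0.714286=6.1224; V=8.571429+-8.571429+6.122449=6.1224
k=3 load: inc=6.122449, refl=6.122449·-1.000000=-6.1224; V=0.000000+6.122449+-6.122449=0.0000
k=4 src: inc=-6.122449, refl=-6.122449·-0.714286=4.3732; V=6.122449+-6.122449+4.373178=4.3732
k=5 load: inc=4.373178, refl=4.373178·-1.000000=-4.3732; V=0.000000+4.373178+-4.373178=0.0000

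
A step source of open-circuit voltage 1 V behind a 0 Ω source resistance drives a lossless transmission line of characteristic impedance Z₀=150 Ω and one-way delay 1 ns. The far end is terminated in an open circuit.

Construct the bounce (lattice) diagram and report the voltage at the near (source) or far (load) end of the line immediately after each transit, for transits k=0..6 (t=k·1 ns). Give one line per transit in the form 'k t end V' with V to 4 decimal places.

Γ_L=1.000000, Γ_S=-1.000000; launch V₁=1·150/150=1.000000
k=0 src: V=1.0000
k=1 load: inc=1.000000, refl=1.000000·1.000000=1.0000; V=0.000000+1.000000+1.000000=2.0000
k=2 src: inc=1.000000, refl=1.000000·-1.000000=-1.0000; V=1.000000+1.000000+-1.000000=1.0000
k=3 load: inc=-1.000000, refl=-1.000000·1.000000=-1.0000; V=2.000000+-1.000000+-1.000000=0.0000
k=4 src: inc=-1.000000, refl=-1.000000·-1.000000=1.0000; V=1.000000+-1.000000+1.000000=1.0000
k=5 load: inc=1.000000, refl=1.000000·1.000000=1.0000; V=0.000000+1.000000+1.000000=2.0000
k=6 src: inc=1.000000, refl=1.000000·-1.000000=-1.0000; V=1.000000+1.000000+-1.000000=1.0000

0 0 source 1.0000
1 1 load 2.0000
2 2 source 1.0000
3 3 load 0.0000
4 4 source 1.0000
5 5 load 2.0000
6 6 source 1.0000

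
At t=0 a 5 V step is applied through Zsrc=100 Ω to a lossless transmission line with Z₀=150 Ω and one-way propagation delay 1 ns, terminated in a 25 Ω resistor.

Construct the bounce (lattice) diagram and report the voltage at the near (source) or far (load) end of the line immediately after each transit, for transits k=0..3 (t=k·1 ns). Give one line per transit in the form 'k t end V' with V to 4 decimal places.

Γ_L=-0.714286, Γ_S=-0.200000; launch V₁=5·150/250=3.000000
k=0 src: V=3.0000
k=1 load: inc=3.000000, refl=3.000000·-0.714286=-2.1429; V=0.000000+3.000000+-2.142857=0.8571
k=2 src: inc=-2.142857, refl=-2.142857·-0.200000=0.4286; V=3.000000+-2.142857+0.428571=1.2857
k=3 load: inc=0.428571, refl=0.428571·-0.714286=-0.3061; V=0.857143+0.428571+-0.306122=0.9796

0 0 source 3.0000
1 1 load 0.8571
2 2 source 1.2857
3 3 load 0.9796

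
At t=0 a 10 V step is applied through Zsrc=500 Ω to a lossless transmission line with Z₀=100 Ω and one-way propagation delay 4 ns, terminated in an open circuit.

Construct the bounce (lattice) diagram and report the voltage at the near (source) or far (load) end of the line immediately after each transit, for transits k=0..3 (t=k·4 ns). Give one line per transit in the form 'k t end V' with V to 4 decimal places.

Γ_L=1.000000, Γ_S=0.666667; launch V₁=10·100/600=1.666667
k=0 src: V=1.6667
k=1 load: inc=1.666667, refl=1.666667·1.000000=1.6667; V=0.000000+1.666667+1.666667=3.3333
k=2 src: inc=1.666667, refl=1.666667·0.666667=1.1111; V=1.666667+1.666667+1.111111=4.4444
k=3 load: inc=1.111111, refl=1.111111·1.000000=1.1111; V=3.333333+1.111111+1.111111=5.5556

0 0 source 1.6667
1 4 load 3.3333
2 8 source 4.4444
3 12 load 5.5556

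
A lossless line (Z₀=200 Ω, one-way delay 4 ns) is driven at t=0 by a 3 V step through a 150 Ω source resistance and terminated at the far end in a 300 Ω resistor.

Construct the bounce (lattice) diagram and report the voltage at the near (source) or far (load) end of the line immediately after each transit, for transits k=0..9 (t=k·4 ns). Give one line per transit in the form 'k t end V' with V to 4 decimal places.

Γ_L=0.200000, Γ_S=-0.142857; launch V₁=3·200/350=1.714286
k=0 src: V=1.7143
k=1 load: inc=1.714286, refl=1.714286·0.200000=0.3429; V=0.000000+1.714286+0.342857=2.0571
k=2 src: inc=0.342857, refl=0.342857·-0.142857=-0.0490; V=1.714286+0.342857+-0.048980=2.0082
k=3 load: inc=-0.048980, refl=-0.048980·0.200000=-0.0098; V=2.057143+-0.048980+-0.009796=1.9984
k=4 src: inc=-0.009796, refl=-0.009796·-0.142857=0.0014; V=2.008163+-0.009796+0.001399=1.9998
k=5 load: inc=0.001399, refl=0.001399·0.200000=0.0003; V=1.998367+0.001399+0.000280=2.0000
k=6 src: inc=0.000280, refl=0.000280·-0.142857=-0.0000; V=1.999767+0.000280+-0.000040=2.0000
k=7 load: inc=-0.000040, refl=-0.000040·0.200000=-0.0000; V=2.000047+-0.000040+-0.000008=2.0000
k=8 src: inc=-0.000008, refl=-0.000008·-0.142857=0.0000; V=2.000007+-0.000008+0.000001=2.0000
k=9 load: inc=0.000001, refl=0.000001·0.200000=0.0000; V=1.999999+0.000001+0.000000=2.0000

0 0 source 1.7143
1 4 load 2.0571
2 8 source 2.0082
3 12 load 1.9984
4 16 source 1.9998
5 20 load 2.0000
6 24 source 2.0000
7 28 load 2.0000
8 32 source 2.0000
9 36 load 2.0000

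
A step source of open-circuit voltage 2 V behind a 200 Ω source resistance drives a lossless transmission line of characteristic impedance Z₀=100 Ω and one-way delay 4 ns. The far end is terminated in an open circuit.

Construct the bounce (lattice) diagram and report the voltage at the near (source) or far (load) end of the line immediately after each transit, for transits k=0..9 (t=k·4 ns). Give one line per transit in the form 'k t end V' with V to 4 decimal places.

Γ_L=1.000000, Γ_S=0.333333; launch V₁=2·100/300=0.666667
k=0 src: V=0.6667
k=1 load: inc=0.666667, refl=0.666667·1.000000=0.6667; V=0.000000+0.666667+0.666667=1.3333
k=2 src: inc=0.666667, refl=0.666667·0.333333=0.2222; V=0.666667+0.666667+0.222222=1.5556
k=3 load: inc=0.222222, refl=0.222222·1.000000=0.2222; V=1.333333+0.222222+0.222222=1.7778
k=4 src: inc=0.222222, refl=0.222222·0.333333=0.0741; V=1.555556+0.222222+0.074074=1.8519
k=5 load: inc=0.074074, refl=0.074074·1.000000=0.0741; V=1.777778+0.074074+0.074074=1.9259
k=6 src: inc=0.074074, refl=0.074074·0.333333=0.0247; V=1.851852+0.074074+0.024691=1.9506
k=7 load: inc=0.024691, refl=0.024691·1.000000=0.0247; V=1.925926+0.024691+0.024691=1.9753
k=8 src: inc=0.024691, refl=0.024691·0.333333=0.0082; V=1.950617+0.024691+0.008230=1.9835
k=9 load: inc=0.008230, refl=0.008230·1.000000=0.0082; V=1.975309+0.008230+0.008230=1.9918

0 0 source 0.6667
1 4 load 1.3333
2 8 source 1.5556
3 12 load 1.7778
4 16 source 1.8519
5 20 load 1.9259
6 24 source 1.9506
7 28 load 1.9753
8 32 source 1.9835
9 36 load 1.9918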